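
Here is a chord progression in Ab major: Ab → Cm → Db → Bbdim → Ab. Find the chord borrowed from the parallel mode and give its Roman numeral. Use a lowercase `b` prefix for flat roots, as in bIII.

Ab major has the diatonic set Ab, Bbm, Cm, Db, Eb, Fm, Gdim. Ab, Cm and Db all belong to that set. Bbdim (Bb–Db–Fb) doesn't fit — on degree 2 Ab major would have Bbm (ii). Bbdim is the degree-2 chord of Ab minor, so it is the borrowed ii°.

ii°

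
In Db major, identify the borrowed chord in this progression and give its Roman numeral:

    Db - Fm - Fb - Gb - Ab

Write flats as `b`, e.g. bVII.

Db major has the diatonic set Db, Ebm, Fm, Gb, Ab, Bbm, Cdim. Db, Fm, Gb and Ab all belong to that set. Fb (Fb–Ab–Cb) is not: scale degree 3 in Db major carries Fm (iii). In Db minor the chord on that degree is Fb, so here it functions as bIII, borrowed from the parallel minor.

bIII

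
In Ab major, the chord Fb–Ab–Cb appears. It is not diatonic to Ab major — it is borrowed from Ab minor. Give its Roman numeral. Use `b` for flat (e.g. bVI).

In Ab major scale degree 6 is F; Fb is its lowered form, from Ab minor. The diatonic chord on degree 6 would be Fm (vi), but Fb–Ab–Cb is the major chord from Ab minor. As a borrowed chord it is labeled bVI.

bVI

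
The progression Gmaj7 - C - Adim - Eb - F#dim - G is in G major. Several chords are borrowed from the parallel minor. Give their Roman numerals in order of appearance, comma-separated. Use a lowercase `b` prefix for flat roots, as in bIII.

ii°, bVI

In G major the diatonic chords are G, Am, Bm, C, D, Em, F#dim. Of the given chords, Gmaj7, C, F#dim and G are diatonic. But Adim (A–C–Eb) is foreign: the diatonic ii on degree 2 is Am, whereas Adim comes from G minor. It is labeled ii°. But Eb (Eb–G–Bb) is foreign: the diatonic vi on degree 6 is Em, whereas Eb comes from G minor. It is labeled bVI.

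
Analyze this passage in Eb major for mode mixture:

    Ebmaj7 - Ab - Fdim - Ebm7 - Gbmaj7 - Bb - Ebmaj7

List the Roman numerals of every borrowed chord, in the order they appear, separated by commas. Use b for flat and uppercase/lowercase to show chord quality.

In Eb major the diatonic chords are Eb, Fm, Gm, Ab, Bb, Cm, Ddim. Of the given chords, Ebmaj7, Ab and Bb are diatonic. Fdim (F–Ab–Cb) doesn't fit — on degree 2 Eb major would have Fm (ii). Fdim is the degree-2 chord of Eb minor, so it is the borrowed ii°. Ebm7 (Eb–Gb–Bb–Db) doesn't fit — on degree 1 Eb major would have Eb (I). Ebm7 is the degree-1 chord of Eb minor, so it is the borrowed i7. But Gbmaj7 (Gb–Bb–Db–F) is foreign: the diatonic iii on degree 3 is Gm, whereas Gbmaj7 comes from Eb minor. It is labeled bIIImaj7.

ii°, i7, bIIImaj7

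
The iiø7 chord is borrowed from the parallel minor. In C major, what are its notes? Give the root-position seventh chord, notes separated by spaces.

D F Ab C

The root, D, is scale degree 2 — the same note in C major and C minor; only the chord quality changes. In C minor the chord on D is D–F–Ab–C.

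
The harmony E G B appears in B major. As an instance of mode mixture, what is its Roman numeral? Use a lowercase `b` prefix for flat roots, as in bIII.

iv

The root E is the diatonic 4th degree of B major; the borrowing shows in the chord quality. The diatonic chord on degree 4 would be E (IV), but E–G–B is the minor chord from B minor. As a borrowed chord it is labeled iv.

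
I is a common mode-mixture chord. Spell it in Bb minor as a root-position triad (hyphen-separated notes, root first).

Bb-D-F

The root, Bb, is scale degree 1 — the same note in Bb minor and Bb major; only the chord quality changes. Stacking thirds in Bb major on Bb gives Bb–D–F.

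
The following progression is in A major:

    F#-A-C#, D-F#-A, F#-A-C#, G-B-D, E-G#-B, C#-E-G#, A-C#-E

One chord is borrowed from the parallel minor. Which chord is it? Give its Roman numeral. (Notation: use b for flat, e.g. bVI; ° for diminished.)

bVII

The diatonic triads in A major are A, Bm, C#m, D, E, F#m, G#dim. F#–A–C# = F#m, D–F#–A = D, E–G#–B = E, C#–E–G# = C#m and A–C#–E = A are all diatonic. G–B–D is not: scale degree 7 in A major carries G#dim (vii°). In A minor the chord on that degree is G, so here it functions as bVII, borrowed from the parallel minor.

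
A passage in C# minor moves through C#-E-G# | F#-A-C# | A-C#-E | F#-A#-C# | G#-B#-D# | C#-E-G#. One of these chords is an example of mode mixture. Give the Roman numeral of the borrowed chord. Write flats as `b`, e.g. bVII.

IV

In C# minor (with V from harmonic minor) the diatonic chords are C#m, D#dim, E, F#m, G#, A, B. Of the given chords, C#–E–G# = C#m, F#–A–C# = F#m, A–C#–E = A and G#–B#–D# = G# are diatonic. F#–A#–C# doesn't fit — on degree 4 C# minor would have F#m (iv). F# is the degree-4 chord of C# major, so it is the borrowed IV.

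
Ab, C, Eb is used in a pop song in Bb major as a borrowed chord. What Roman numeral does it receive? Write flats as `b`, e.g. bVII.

bVII

The root Ab is the lowered 7th scale degree — diatonically Bb major has A there. Ab–C–Eb is a major chord — the form found in Bb minor, not the diatonic vii° (Adim). Borrowed into Bb major it is written bVII.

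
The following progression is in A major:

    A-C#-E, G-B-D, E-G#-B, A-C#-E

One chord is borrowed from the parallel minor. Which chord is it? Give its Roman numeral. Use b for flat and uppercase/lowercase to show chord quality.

bVII

The diatonic triads in A major are A, Bm, C#m, D, E, F#m, G#dim. A–C#–E = A and E–G#–B = E both belong to that set. G–B–D is not: scale degree 7 in A major carries G#dim (vii°). In A minor the chord on that degree is G, so here it functions as bVII, borrowed from the parallel minor.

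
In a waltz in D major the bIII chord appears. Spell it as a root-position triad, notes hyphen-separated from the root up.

bIII is built on the lowered scale degree 3. In D major degree 3 is F#; lowered it becomes F. In D minor the chord on F is F–A–C.

F-A-C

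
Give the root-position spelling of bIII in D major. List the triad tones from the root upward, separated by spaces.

F A C

bIII is built on the lowered scale degree 3. In D major degree 3 is F#; lowered it becomes F. Building the major chord from the parallel minor on F: F–A–C.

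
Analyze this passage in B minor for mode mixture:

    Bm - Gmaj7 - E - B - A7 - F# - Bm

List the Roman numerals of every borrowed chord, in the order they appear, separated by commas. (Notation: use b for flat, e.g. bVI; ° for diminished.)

IV, I

In B minor (with V from harmonic minor) the diatonic chords are Bm, C#dim, D, Em, F#, G, A. Bm, Gmaj7, A7 and F# all belong to that set. E (E–G#–B) is not: scale degree 4 in B minor carries Em (iv). In B major the chord on that degree is E, so here it functions as IV, borrowed from the parallel major. B (B–D#–F#) is not: scale degree 1 in B minor carries Bm (i). In B major the chord on that degree is B, so here it functions as I, borrowed from the parallel major.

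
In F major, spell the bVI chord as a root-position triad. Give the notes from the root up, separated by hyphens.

The root of bVI is the lowered 6th degree: D becomes Db. Stacking thirds in F minor on Db gives Db–F–Ab.

Db-F-Ab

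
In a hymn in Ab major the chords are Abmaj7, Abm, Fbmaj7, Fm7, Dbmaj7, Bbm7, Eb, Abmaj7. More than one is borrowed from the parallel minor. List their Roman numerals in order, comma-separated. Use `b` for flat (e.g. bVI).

In Ab major the diatonic chords are Ab, Bbm, Cm, Db, Eb, Fm, Gdim. Abmaj7, Fm7, Dbmaj7, Bbm7 and Eb all belong to that set. But Abm (Ab–Cb–Eb) is foreign: the diatonic I on degree 1 is Ab, whereas Abm comes from Ab minor. It is labeled i. Fbmaj7 (Fb–Ab–Cb–Eb) is not: scale degree 6 in Ab major carries Fm (vi). In Ab minor the chord on that degree is Fbmaj7, so here it functions as bVImaj7, borrowed from the parallel minor.

i, bVImaj7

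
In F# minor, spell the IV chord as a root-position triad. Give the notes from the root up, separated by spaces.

B D# F#

The root, B, is scale degree 4 — the same note in F# minor and F# major; only the chord quality changes. In F# major the chord on B is B–D#–F#.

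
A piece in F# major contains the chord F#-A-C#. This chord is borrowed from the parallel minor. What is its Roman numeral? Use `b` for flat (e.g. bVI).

F# is scale degree 1 in F# major. F#–A–C# is a minor chord — the form found in F# minor, not the diatonic I (F#). Borrowed into F# major it is written i.

i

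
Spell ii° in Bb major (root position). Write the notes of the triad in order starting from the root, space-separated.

C Eb Gb

The root, C, is scale degree 2 — the same note in Bb major and Bb minor; only the chord quality changes. Building the diminished chord from the parallel minor on C: C–Eb–Gb.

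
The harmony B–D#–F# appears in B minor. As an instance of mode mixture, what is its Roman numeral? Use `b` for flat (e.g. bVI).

I

B is scale degree 1 in B minor. B–D#–F# is a major chord — the form found in B major, not the diatonic i (Bm). Borrowed into B minor it is written I.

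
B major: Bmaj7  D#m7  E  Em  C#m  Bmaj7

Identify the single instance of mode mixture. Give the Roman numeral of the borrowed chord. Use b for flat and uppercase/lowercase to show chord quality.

iv

In B major the diatonic chords are B, C#m, D#m, E, F#, G#m, A#dim. Bmaj7, D#m7, E and C#m are all diatonic. Em (E–G–B) is not: scale degree 4 in B major carries E (IV). In B minor the chord on that degree is Em, so here it functions as iv, borrowed from the parallel minor.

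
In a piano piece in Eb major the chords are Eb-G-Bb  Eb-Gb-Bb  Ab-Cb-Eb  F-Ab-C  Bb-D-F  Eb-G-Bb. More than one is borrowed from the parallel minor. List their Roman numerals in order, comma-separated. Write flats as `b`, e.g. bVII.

Eb major has the diatonic set Eb, Fm, Gm, Ab, Bb, Cm, Ddim. Eb–G–Bb = Eb, F–Ab–C = Fm and Bb–D–F = Bb all belong to that set. But Eb–Gb–Bb is foreign: the diatonic I on degree 1 is Eb, whereas Ebm comes from Eb minor. It is labeled i. But Ab–Cb–Eb is foreign: the diatonic IV on degree 4 is Ab, whereas Abm comes from Eb minor. It is labeled iv.

i, iv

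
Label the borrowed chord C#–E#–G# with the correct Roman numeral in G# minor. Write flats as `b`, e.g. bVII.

IV

C# is scale degree 4 in G# minor. Diatonically G# minor has C#m (iv) on that degree; C#–E#–G# is instead the major chord native to G# major, so it takes the label IV.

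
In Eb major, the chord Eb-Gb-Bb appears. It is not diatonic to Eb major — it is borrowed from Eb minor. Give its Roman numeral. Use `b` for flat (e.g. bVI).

Eb is scale degree 1 in Eb major. The diatonic chord on degree 1 would be Eb (I), but Eb–Gb–Bb is the minor chord from Eb minor. As a borrowed chord it is labeled i.

i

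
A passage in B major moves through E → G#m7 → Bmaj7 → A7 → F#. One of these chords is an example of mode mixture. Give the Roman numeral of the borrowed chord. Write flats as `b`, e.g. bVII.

In B major the diatonic chords are B, C#m, D#m, E, F#, G#m, A#dim. E, G#m7, Bmaj7 and F# all belong to that set. But A7 (A–C#–E–G) is foreign: the diatonic vii° on degree 7 is A#dim, whereas A7 comes from B minor. It is labeled bVII7.

bVII7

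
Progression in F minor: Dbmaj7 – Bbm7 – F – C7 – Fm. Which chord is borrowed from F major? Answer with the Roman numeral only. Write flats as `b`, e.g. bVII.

I

F minor has the diatonic set Fm, Gdim, Ab, Bbm, C, Db, Eb (with V from harmonic minor). Of the given chords, Dbmaj7, Bbm7, C7 and Fm are diatonic. F (F–A–C) is not: scale degree 1 in F minor carries Fm (i). In F major the chord on that degree is F, so here it functions as I, borrowed from the parallel major.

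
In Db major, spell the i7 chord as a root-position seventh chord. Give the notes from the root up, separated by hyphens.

Db-Fb-Ab-Cb

The root, Db, is scale degree 1 — the same note in Db major and Db minor; only the chord quality changes. Building the minor-seventh chord from the parallel minor on Db: Db–Fb–Ab–Cb.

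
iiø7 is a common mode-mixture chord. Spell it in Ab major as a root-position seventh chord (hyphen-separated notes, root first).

The root, Bb, is scale degree 2 — the same note in Ab major and Ab minor; only the chord quality changes. In Ab minor the chord on Bb is Bb–Db–Fb–Ab.

Bb-Db-Fb-Ab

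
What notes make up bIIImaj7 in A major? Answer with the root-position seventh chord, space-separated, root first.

C E G B

The root of bIIImaj7 is the lowered 3rd degree: C# becomes C. Building the major-seventh chord from the parallel minor on C: C–E–G–B.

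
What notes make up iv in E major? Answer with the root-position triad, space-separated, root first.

iv is built on scale degree 4, which is A in both E major and its parallel. Building the minor chord from the parallel minor on A: A–C–E.

A C E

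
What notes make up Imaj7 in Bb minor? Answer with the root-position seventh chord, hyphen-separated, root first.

The root, Bb, is scale degree 1 — the same note in Bb minor and Bb major; only the chord quality changes. Stacking thirds in Bb major on Bb gives Bb–D–F–A.

Bb-D-F-A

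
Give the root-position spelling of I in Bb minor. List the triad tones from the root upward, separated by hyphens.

The root, Bb, is scale degree 1 — the same note in Bb minor and Bb major; only the chord quality changes. In Bb major the chord on Bb is Bb–D–F.

Bb-D-F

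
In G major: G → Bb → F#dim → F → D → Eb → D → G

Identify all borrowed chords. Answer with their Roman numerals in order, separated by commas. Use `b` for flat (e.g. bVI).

bIII, bVII, bVI

G major has the diatonic set G, Am, Bm, C, D, Em, F#dim. G, F#dim and D all belong to that set. Bb (Bb–D–F) doesn't fit — on degree 3 G major would have Bm (iii). Bb is the degree-3 chord of G minor, so it is the borrowed bIII. But F (F–A–C) is foreign: the diatonic vii° on degree 7 is F#dim, whereas F comes from G minor. It is labeled bVII. But Eb (Eb–G–Bb) is foreign: the diatonic vi on degree 6 is Em, whereas Eb comes from G minor. It is labeled bVI.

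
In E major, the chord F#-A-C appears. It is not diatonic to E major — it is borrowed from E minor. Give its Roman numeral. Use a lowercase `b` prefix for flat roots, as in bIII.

ii°

F# is scale degree 2 in E major. F#–A–C is a diminished chord — the form found in E minor, not the diatonic ii (F#m). Borrowed into E major it is written ii°.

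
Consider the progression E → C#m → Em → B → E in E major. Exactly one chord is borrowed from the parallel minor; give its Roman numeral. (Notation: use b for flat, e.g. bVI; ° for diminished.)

E major has the diatonic set E, F#m, G#m, A, B, C#m, D#dim. E, C#m and B all belong to that set. Em (E–G–B) is not: scale degree 1 in E major carries E (I). In E minor the chord on that degree is Em, so here it functions as i, borrowed from the parallel minor.

i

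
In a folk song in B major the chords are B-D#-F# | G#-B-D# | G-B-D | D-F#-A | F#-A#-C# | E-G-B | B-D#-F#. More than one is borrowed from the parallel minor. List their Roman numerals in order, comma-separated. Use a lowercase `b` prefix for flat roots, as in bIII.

bVI, bIII, iv

B major has the diatonic set B, C#m, D#m, E, F#, G#m, A#dim. B–D#–F# = B, G#–B–D# = G#m and F#–A#–C# = F# all belong to that set. G–B–D doesn't fit — on degree 6 B major would have G#m (vi). G is the degree-6 chord of B minor, so it is the borrowed bVI. D–F#–A is not: scale degree 3 in B major carries D#m (iii). In B minor the chord on that degree is D, so here it functions as bIII, borrowed from the parallel minor. But E–G–B is foreign: the diatonic IV on degree 4 is E, whereas Em comes from B minor. It is labeled iv.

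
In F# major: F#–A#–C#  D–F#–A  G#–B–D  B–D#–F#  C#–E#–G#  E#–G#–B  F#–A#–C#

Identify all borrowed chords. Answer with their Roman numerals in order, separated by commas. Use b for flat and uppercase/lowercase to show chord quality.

In F# major the diatonic chords are F#, G#m, A#m, B, C#, D#m, E#dim. Of the given chords, F#–A#–C# = F#, B–D#–F# = B, C#–E#–G# = C# and E#–G#–B = E#dim are diatonic. D–F#–A doesn't fit — on degree 6 F# major would have D#m (vi). D is the degree-6 chord of F# minor, so it is the borrowed bVI. G#–B–D doesn't fit — on degree 2 F# major would have G#m (ii). G#dim is the degree-2 chord of F# minor, so it is the borrowed ii°.

bVI, ii°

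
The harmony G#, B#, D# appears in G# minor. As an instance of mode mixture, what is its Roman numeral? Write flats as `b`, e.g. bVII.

The root G# is the diatonic 1st degree of G# minor; the borrowing shows in the chord quality. The diatonic chord on degree 1 would be G#m (i), but G#–B#–D# is the major chord from G# major. As a borrowed chord it is labeled I.

I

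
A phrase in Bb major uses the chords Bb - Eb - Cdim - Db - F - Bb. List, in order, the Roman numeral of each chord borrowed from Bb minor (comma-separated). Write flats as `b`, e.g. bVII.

Bb major has the diatonic set Bb, Cm, Dm, Eb, F, Gm, Adim. Bb, Eb and F are all diatonic. But Cdim (C–Eb–Gb) is foreign: the diatonic ii on degree 2 is Cm, whereas Cdim comes from Bb minor. It is labeled ii°. Db (Db–F–Ab) is not: scale degree 3 in Bb major carries Dm (iii). In Bb minor the chord on that degree is Db, so here it functions as bIII, borrowed from the parallel minor.

ii°, bIII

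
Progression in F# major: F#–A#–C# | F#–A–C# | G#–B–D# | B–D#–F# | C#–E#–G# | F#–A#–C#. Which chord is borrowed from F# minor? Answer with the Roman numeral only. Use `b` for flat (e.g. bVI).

i

The diatonic triads in F# major are F#, G#m, A#m, B, C#, D#m, E#dim. Of the given chords, F#–A#–C# = F#, G#–B–D# = G#m, B–D#–F# = B and C#–E#–G# = C# are diatonic. F#–A–C# is not: scale degree 1 in F# major carries F# (I). In F# minor the chord on that degree is F#m, so here it functions as i, borrowed from the parallel minor.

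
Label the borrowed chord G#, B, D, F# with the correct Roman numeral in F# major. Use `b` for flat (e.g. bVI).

iiø7

The root G# is the diatonic 2nd degree of F# major; the borrowing shows in the chord quality. Diatonically F# major has G#m (ii) on that degree; G#–B–D–F# is instead the half-diminished-seventh chord native to F# minor, so it takes the label iiø7.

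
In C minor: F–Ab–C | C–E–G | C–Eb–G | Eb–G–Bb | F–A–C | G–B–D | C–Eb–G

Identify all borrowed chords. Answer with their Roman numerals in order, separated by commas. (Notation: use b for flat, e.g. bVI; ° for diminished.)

C minor has the diatonic set Cm, Ddim, Eb, Fm, G, Ab, Bb (with V from harmonic minor). F–Ab–C = Fm, C–Eb–G = Cm, Eb–G–Bb = Eb and G–B–D = G all belong to that set. C–E–G doesn't fit — on degree 1 C minor would have Cm (i). C is the degree-1 chord of C major, so it is the borrowed I. But F–A–C is foreign: the diatonic iv on degree 4 is Fm, whereas F comes from C major. It is labeled IV.

I, IV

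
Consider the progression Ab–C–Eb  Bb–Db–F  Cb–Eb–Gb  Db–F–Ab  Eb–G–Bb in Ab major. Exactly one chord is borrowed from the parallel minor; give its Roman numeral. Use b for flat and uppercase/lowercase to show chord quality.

bIII

In Ab major the diatonic chords are Ab, Bbm, Cm, Db, Eb, Fm, Gdim. Of the given chords, Ab–C–Eb = Ab, Bb–Db–F = Bbm, Db–F–Ab = Db and Eb–G–Bb = Eb are diatonic. But Cb–Eb–Gb is foreign: the diatonic iii on degree 3 is Cm, whereas Cb comes from Ab minor. It is labeled bIII.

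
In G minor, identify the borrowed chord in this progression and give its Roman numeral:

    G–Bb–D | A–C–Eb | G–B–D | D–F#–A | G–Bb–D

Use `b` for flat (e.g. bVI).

I

In G minor (with V from harmonic minor) the diatonic chords are Gm, Adim, Bb, Cm, D, Eb, F. G–Bb–D = Gm, A–C–Eb = Adim and D–F#–A = D all belong to that set. But G–B–D is foreign: the diatonic i on degree 1 is Gm, whereas G comes from G major. It is labeled I.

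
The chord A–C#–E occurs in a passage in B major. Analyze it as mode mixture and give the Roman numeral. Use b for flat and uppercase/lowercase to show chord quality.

bVII

A is the lowered form of scale degree 7 in B major (the diatonic degree 7 is A#). Diatonically B major has A#dim (vii°) on that degree; A–C#–E is instead the major chord native to B minor, so it takes the label bVII.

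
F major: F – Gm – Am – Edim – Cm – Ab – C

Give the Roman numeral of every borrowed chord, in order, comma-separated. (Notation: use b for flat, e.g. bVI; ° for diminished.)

v, bIII

In F major the diatonic chords are F, Gm, Am, Bb, C, Dm, Edim. F, Gm, Am, Edim and C are all diatonic. But Cm (C–Eb–G) is foreign: the diatonic V on degree 5 is C, whereas Cm comes from F minor. It is labeled v. But Ab (Ab–C–Eb) is foreign: the diatonic iii on degree 3 is Am, whereas Ab comes from F minor. It is labeled bIII.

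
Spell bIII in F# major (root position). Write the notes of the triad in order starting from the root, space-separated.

A C# E

The root of bIII is the lowered 3rd degree: A# becomes A. Building the major chord from the parallel minor on A: A–C#–E.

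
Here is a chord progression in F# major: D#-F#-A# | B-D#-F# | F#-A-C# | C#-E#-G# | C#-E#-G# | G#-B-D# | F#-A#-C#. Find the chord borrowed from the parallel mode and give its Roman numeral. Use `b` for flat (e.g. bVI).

In F# major the diatonic chords are F#, G#m, A#m, B, C#, D#m, E#dim. D#–F#–A# = D#m, B–D#–F# = B, C#–E#–G# = C#, G#–B–D# = G#m and F#–A#–C# = F# all belong to that set. F#–A–C# is not: scale degree 1 in F# major carries F# (I). In F# minor the chord on that degree is F#m, so here it functions as i, borrowed from the parallel minor.

i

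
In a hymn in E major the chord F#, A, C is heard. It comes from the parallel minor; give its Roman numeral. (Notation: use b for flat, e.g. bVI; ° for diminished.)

ii°

The root F# is the diatonic 2nd degree of E major; the borrowing shows in the chord quality. The diatonic chord on degree 2 would be F#m (ii), but F#–A–C is the diminished chord from E minor. As a borrowed chord it is labeled ii°.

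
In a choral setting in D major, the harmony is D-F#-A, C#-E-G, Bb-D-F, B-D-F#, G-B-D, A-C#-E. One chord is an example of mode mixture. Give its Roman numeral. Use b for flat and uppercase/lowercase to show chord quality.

bVI

In D major the diatonic chords are D, Em, F#m, G, A, Bm, C#dim. Of the given chords, D–F#–A = D, C#–E–G = C#dim, B–D–F# = Bm, G–B–D = G and A–C#–E = A are diatonic. Bb–D–F is not: scale degree 6 in D major carries Bm (vi). In D minor the chord on that degree is Bb, so here it functions as bVI, borrowed from the parallel minor.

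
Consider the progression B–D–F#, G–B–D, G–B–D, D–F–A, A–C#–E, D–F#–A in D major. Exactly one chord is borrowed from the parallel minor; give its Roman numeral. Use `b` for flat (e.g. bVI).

i

D major has the diatonic set D, Em, F#m, G, A, Bm, C#dim. B–D–F# = Bm, G–B–D = G, A–C#–E = A and D–F#–A = D are all diatonic. D–F–A doesn't fit — on degree 1 D major would have D (I). Dm is the degree-1 chord of D minor, so it is the borrowed i.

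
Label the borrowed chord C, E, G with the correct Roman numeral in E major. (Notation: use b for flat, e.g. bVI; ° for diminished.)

The root C is the lowered 6th scale degree — diatonically E major has C# there. The diatonic chord on degree 6 would be C#m (vi), but C–E–G is the major chord from E minor. As a borrowed chord it is labeled bVI.

bVI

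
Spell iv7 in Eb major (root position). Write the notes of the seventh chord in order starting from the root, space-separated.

iv7 is built on scale degree 4, which is Ab in both Eb major and its parallel. Building the minor-seventh chord from the parallel minor on Ab: Ab–Cb–Eb–Gb.

Ab Cb Eb Gb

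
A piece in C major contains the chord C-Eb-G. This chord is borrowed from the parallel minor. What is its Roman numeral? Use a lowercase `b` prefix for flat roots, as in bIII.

i

C is scale degree 1 in C major. The diatonic chord on degree 1 would be C (I), but C–Eb–G is the minor chord from C minor. As a borrowed chord it is labeled i.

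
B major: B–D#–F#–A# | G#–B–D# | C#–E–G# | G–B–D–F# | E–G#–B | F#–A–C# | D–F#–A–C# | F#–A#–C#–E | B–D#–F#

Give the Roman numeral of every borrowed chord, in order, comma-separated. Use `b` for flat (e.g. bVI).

B major has the diatonic set B, C#m, D#m, E, F#, G#m, A#dim. B–D#–F#–A# = Bmaj7, G#–B–D# = G#m, C#–E–G# = C#m, E–G#–B = E, F#–A#–C#–E = F#7 and B–D#–F# = B are all diatonic. G–B–D–F# doesn't fit — on degree 6 B major would have G#m (vi). Gmaj7 is the degree-6 chord of B minor, so it is the borrowed bVImaj7. But F#–A–C# is foreign: the diatonic V on degree 5 is F#, whereas F#m comes from B minor. It is labeled v. But D–F#–A–C# is foreign: the diatonic iii on degree 3 is D#m, whereas Dmaj7 comes from B minor. It is labeled bIIImaj7.

bVImaj7, v, bIIImaj7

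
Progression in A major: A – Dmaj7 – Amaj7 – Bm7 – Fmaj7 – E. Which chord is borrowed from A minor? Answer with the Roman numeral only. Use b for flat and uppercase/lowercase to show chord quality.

bVImaj7

A major has the diatonic set A, Bm, C#m, D, E, F#m, G#dim. A, Dmaj7, Amaj7, Bm7 and E are all diatonic. Fmaj7 (F–A–C–E) doesn't fit — on degree 6 A major would have F#m (vi). Fmaj7 is the degree-6 chord of A minor, so it is the borrowed bVImaj7.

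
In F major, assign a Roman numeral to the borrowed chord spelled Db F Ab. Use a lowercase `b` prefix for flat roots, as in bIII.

bVI

The root Db is the lowered 6th scale degree — diatonically F major has D there. Diatonically F major has Dm (vi) on that degree; Db–F–Ab is instead the major chord native to F minor, so it takes the label bVI.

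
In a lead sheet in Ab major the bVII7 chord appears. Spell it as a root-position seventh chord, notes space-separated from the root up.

bVII7 is built on the lowered scale degree 7. In Ab major degree 7 is G; lowered it becomes Gb. Stacking thirds in Ab minor on Gb gives Gb–Bb–Db–Fb.

Gb Bb Db Fb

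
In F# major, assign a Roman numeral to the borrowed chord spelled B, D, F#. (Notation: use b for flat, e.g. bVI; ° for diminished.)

iv

B is scale degree 4 in F# major. The diatonic chord on degree 4 would be B (IV), but B–D–F# is the minor chord from F# minor. As a borrowed chord it is labeled iv.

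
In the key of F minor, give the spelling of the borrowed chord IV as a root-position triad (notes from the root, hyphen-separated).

The root, Bb, is scale degree 4 — the same note in F minor and F major; only the chord quality changes. Stacking thirds in F major on Bb gives Bb–D–F.

Bb-D-F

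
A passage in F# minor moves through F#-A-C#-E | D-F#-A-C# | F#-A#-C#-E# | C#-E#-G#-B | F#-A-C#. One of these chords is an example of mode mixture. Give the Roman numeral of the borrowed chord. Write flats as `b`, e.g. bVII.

Imaj7

The diatonic triads in F# minor (with V from harmonic minor) are F#m, G#dim, A, Bm, C#, D, E. Of the given chords, F#–A–C#–E = F#m7, D–F#–A–C# = Dmaj7, C#–E#–G#–B = C#7 and F#–A–C# = F#m are diatonic. F#–A#–C#–E# doesn't fit — on degree 1 F# minor would have F#m (i). F#maj7 is the degree-1 chord of F# major, so it is the borrowed Imaj7.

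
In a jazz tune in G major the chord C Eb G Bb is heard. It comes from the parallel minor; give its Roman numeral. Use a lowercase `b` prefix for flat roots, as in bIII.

C is scale degree 4 in G major. C–Eb–G–Bb is a minor-seventh chord — the form found in G minor, not the diatonic IV (C). Borrowed into G major it is written iv7.

iv7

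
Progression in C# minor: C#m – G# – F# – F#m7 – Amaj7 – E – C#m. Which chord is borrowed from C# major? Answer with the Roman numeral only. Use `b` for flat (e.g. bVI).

IV

The diatonic triads in C# minor (with V from harmonic minor) are C#m, D#dim, E, F#m, G#, A, B. C#m, G#, F#m7, Amaj7 and E are all diatonic. But F# (F#–A#–C#) is foreign: the diatonic iv on degree 4 is F#m, whereas F# comes from C# major. It is labeled IV.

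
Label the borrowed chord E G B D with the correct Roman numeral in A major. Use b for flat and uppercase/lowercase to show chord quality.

The root E is the diatonic 5th degree of A major; the borrowing shows in the chord quality. The diatonic chord on degree 5 would be E (V), but E–G–B–D is the minor-seventh chord from A minor. As a borrowed chord it is labeled v7.

v7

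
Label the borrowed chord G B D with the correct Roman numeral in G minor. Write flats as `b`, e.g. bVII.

I

The root G is the diatonic 1st degree of G minor; the borrowing shows in the chord quality. Diatonically G minor has Gm (i) on that degree; G–B–D is instead the major chord native to G major, so it takes the label I.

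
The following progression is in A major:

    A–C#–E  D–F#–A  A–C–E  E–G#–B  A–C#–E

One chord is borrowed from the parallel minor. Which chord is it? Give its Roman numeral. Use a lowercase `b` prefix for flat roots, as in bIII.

The diatonic triads in A major are A, Bm, C#m, D, E, F#m, G#dim. Of the given chords, A–C#–E = A, D–F#–A = D and E–G#–B = E are diatonic. But A–C–E is foreign: the diatonic I on degree 1 is A, whereas Am comes from A minor. It is labeled i.

i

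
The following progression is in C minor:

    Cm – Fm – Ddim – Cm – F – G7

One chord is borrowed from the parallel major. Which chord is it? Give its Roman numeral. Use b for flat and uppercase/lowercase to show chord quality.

C minor has the diatonic set Cm, Ddim, Eb, Fm, G, Ab, Bb (with V from harmonic minor). Cm, Fm, Ddim and G7 all belong to that set. F (F–A–C) doesn't fit — on degree 4 C minor would have Fm (iv). F is the degree-4 chord of C major, so it is the borrowed IV.

IV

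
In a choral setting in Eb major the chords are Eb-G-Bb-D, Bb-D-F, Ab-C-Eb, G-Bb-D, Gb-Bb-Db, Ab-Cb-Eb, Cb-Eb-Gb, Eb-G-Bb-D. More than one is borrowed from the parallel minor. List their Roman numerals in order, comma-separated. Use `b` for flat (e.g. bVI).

bIII, iv, bVI

Eb major has the diatonic set Eb, Fm, Gm, Ab, Bb, Cm, Ddim. Eb–G–Bb–D = Ebmaj7, Bb–D–F = Bb, Ab–C–Eb = Ab and G–Bb–D = Gm are all diatonic. Gb–Bb–Db is not: scale degree 3 in Eb major carries Gm (iii). In Eb minor the chord on that degree is Gb, so here it functions as bIII, borrowed from the parallel minor. But Ab–Cb–Eb is foreign: the diatonic IV on degree 4 is Ab, whereas Abm comes from Eb minor. It is labeled iv. Cb–Eb–Gb doesn't fit — on degree 6 Eb major would have Cm (vi). Cb is the degree-6 chord of Eb minor, so it is the borrowed bVI.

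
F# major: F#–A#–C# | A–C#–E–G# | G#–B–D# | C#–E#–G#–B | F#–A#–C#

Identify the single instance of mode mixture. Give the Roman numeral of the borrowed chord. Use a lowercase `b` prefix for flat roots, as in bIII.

The diatonic triads in F# major are F#, G#m, A#m, B, C#, D#m, E#dim. F#–A#–C# = F#, G#–B–D# = G#m and C#–E#–G#–B = C#7 all belong to that set. But A–C#–E–G# is foreign: the diatonic iii on degree 3 is A#m, whereas Amaj7 comes from F# minor. It is labeled bIIImaj7.

bIIImaj7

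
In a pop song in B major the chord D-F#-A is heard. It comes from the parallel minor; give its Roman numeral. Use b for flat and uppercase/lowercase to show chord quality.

bIII

In B major scale degree 3 is D#; D is its lowered form, from B minor. Diatonically B major has D#m (iii) on that degree; D–F#–A is instead the major chord native to B minor, so it takes the label bIII.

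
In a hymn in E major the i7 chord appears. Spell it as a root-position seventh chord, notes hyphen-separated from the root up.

The root, E, is scale degree 1 — the same note in E major and E minor; only the chord quality changes. Building the minor-seventh chord from the parallel minor on E: E–G–B–D.

E-G-B-D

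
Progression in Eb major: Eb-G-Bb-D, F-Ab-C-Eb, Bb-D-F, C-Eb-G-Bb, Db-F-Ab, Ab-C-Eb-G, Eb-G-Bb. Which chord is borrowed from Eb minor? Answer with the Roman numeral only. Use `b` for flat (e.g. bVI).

bVII

In Eb major the diatonic chords are Eb, Fm, Gm, Ab, Bb, Cm, Ddim. Of the given chords, Eb–G–Bb–D = Ebmaj7, F–Ab–C–Eb = Fm7, Bb–D–F = Bb, C–Eb–G–Bb = Cm7, Ab–C–Eb–G = Abmaj7 and Eb–G–Bb = Eb are diatonic. Db–F–Ab doesn't fit — on degree 7 Eb major would have Ddim (vii°). Db is the degree-7 chord of Eb minor, so it is the borrowed bVII.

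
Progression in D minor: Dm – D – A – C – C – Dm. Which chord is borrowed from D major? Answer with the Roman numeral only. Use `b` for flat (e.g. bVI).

The diatonic triads in D minor (with V from harmonic minor) are Dm, Edim, F, Gm, A, Bb, C. Dm, A and C are all diatonic. But D (D–F#–A) is foreign: the diatonic i on degree 1 is Dm, whereas D comes from D major. It is labeled I.

I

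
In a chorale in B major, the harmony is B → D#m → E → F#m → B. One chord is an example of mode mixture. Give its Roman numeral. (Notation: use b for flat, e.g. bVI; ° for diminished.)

B major has the diatonic set B, C#m, D#m, E, F#, G#m, A#dim. Of the given chords, B, D#m and E are diatonic. F#m (F#–A–C#) doesn't fit — on degree 5 B major would have F# (V). F#m is the degree-5 chord of B minor, so it is the borrowed v.

v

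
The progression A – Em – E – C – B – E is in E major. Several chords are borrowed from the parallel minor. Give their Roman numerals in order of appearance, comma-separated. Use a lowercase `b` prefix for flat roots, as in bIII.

The diatonic triads in E major are E, F#m, G#m, A, B, C#m, D#dim. A, E and B all belong to that set. Em (E–G–B) is not: scale degree 1 in E major carries E (I). In E minor the chord on that degree is Em, so here it functions as i, borrowed from the parallel minor. C (C–E–G) doesn't fit — on degree 6 E major would have C#m (vi). C is the degree-6 chord of E minor, so it is the borrowed bVI.

i, bVI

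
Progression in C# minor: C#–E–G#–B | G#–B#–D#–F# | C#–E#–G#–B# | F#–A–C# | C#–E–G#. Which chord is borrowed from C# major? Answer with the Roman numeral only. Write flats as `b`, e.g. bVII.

In C# minor (with V from harmonic minor) the diatonic chords are C#m, D#dim, E, F#m, G#, A, B. Of the given chords, C#–E–G#–B = C#m7, G#–B#–D#–F# = G#7, F#–A–C# = F#m and C#–E–G# = C#m are diatonic. C#–E#–G#–B# doesn't fit — on degree 1 C# minor would have C#m (i). C#maj7 is the degree-1 chord of C# major, so it is the borrowed Imaj7.

Imaj7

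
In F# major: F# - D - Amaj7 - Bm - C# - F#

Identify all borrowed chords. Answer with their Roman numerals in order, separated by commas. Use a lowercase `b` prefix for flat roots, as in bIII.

In F# major the diatonic chords are F#, G#m, A#m, B, C#, D#m, E#dim. F# and C# are both diatonic. D (D–F#–A) is not: scale degree 6 in F# major carries D#m (vi). In F# minor the chord on that degree is D, so here it functions as bVI, borrowed from the parallel minor. But Amaj7 (A–C#–E–G#) is foreign: the diatonic iii on degree 3 is A#m, whereas Amaj7 comes from F# minor. It is labeled bIIImaj7. But Bm (B–D–F#) is foreign: the diatonic IV on degree 4 is B, whereas Bm comes from F# minor. It is labeled iv.

bVI, bIIImaj7, iv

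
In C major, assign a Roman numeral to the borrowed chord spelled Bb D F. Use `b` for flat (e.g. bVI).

Bb is the lowered form of scale degree 7 in C major (the diatonic degree 7 is B). Bb–D–F is a major chord — the form found in C minor, not the diatonic vii° (Bdim). Borrowed into C major it is written bVII.

bVII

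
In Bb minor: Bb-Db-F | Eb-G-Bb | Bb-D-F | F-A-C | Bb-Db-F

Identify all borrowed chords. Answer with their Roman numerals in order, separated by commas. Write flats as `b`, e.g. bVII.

IV, I

Bb minor has the diatonic set Bbm, Cdim, Db, Ebm, F, Gb, Ab (with V from harmonic minor). Bb–Db–F = Bbm and F–A–C = F are both diatonic. Eb–G–Bb is not: scale degree 4 in Bb minor carries Ebm (iv). In Bb major the chord on that degree is Eb, so here it functions as IV, borrowed from the parallel major. But Bb–D–F is foreign: the diatonic i on degree 1 is Bbm, whereas Bb comes from Bb major. It is labeled I.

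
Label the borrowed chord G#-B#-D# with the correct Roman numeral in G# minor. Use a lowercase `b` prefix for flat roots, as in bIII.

I

G# is scale degree 1 in G# minor. The diatonic chord on degree 1 would be G#m (i), but G#–B#–D# is the major chord from G# major. As a borrowed chord it is labeled I.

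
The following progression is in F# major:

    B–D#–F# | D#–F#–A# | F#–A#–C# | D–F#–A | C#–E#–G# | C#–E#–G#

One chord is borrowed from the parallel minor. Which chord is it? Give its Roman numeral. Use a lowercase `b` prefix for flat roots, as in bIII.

F# major has the diatonic set F#, G#m, A#m, B, C#, D#m, E#dim. B–D#–F# = B, D#–F#–A# = D#m, F#–A#–C# = F# and C#–E#–G# = C# all belong to that set. D–F#–A is not: scale degree 6 in F# major carries D#m (vi). In F# minor the chord on that degree is D, so here it functions as bVI, borrowed from the parallel minor.

bVI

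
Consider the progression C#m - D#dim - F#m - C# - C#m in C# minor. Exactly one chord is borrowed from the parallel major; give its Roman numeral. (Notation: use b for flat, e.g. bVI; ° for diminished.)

I

In C# minor (with V from harmonic minor) the diatonic chords are C#m, D#dim, E, F#m, G#, A, B. C#m, D#dim and F#m all belong to that set. C# (C#–E#–G#) doesn't fit — on degree 1 C# minor would have C#m (i). C# is the degree-1 chord of C# major, so it is the borrowed I.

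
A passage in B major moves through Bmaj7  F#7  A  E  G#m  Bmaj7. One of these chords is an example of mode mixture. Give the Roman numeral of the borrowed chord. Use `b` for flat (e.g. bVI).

In B major the diatonic chords are B, C#m, D#m, E, F#, G#m, A#dim. Bmaj7, F#7, E and G#m all belong to that set. A (A–C#–E) is not: scale degree 7 in B major carries A#dim (vii°). In B minor the chord on that degree is A, so here it functions as bVII, borrowed from the parallel minor.

bVII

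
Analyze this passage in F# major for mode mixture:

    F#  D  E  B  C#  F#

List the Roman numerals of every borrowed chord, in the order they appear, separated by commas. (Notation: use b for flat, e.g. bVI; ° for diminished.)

The diatonic triads in F# major are F#, G#m, A#m, B, C#, D#m, E#dim. F#, B and C# all belong to that set. But D (D–F#–A) is foreign: the diatonic vi on degree 6 is D#m, whereas D comes from F# minor. It is labeled bVI. E (E–G#–B) is not: scale degree 7 in F# major carries E#dim (vii°). In F# minor the chord on that degree is E, so here it functions as bVII, borrowed from the parallel minor.

bVI, bVII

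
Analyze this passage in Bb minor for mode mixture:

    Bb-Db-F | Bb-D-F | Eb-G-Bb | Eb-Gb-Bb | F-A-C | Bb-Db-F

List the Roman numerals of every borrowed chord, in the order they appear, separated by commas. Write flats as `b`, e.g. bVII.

I, IV

In Bb minor (with V from harmonic minor) the diatonic chords are Bbm, Cdim, Db, Ebm, F, Gb, Ab. Bb–Db–F = Bbm, Eb–Gb–Bb = Ebm and F–A–C = F all belong to that set. Bb–D–F is not: scale degree 1 in Bb minor carries Bbm (i). In Bb major the chord on that degree is Bb, so here it functions as I, borrowed from the parallel major. Eb–G–Bb is not: scale degree 4 in Bb minor carries Ebm (iv). In Bb major the chord on that degree is Eb, so here it functions as IV, borrowed from the parallel major.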